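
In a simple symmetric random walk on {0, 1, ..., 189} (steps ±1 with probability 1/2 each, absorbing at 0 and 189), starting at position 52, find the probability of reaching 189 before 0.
P(hit 189 before 0) = 52/189

Let u_k = P(hit 189 before 0 | start at k). Then u_0 = 0, u_189 = 1, and u_k = u_{k-1}/2 + u_{k+1}/2 for 1 ≤ k ≤ 188. This harmonic recurrence is solved by u_k = k/189, giving u_52 = 52/189.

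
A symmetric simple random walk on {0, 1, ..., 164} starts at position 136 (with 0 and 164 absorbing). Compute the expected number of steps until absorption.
E[τ | X_0 = 136] = 3808

Let v_k = E[τ | X_0 = k]. Boundary: v_0 = v_164 = 0. Recurrence: v_k = 1 + (v_{k-1} + v_{k+1})/2 for 1 ≤ k ≤ 163. The particular solution to v_k − (v_{k-1} + v_{k+1})/2 = 1 is v_k = −k^2. Adding homogeneous solution A + B k and matching boundaries gives v_k = k (164 − k). Substituting k = 136: v_136 = 136 · 28 = 3808.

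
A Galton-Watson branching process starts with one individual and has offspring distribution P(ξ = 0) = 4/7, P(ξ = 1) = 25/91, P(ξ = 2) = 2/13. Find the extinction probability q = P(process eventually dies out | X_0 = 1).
q = 1

Mean offspring μ = 0·4/7 + 1·25/91 + 2·2/13 = 53/91 ≤ 1. For μ ≤ 1 with offspring not concentrated at 1, the Galton-Watson process goes extinct almost surely, so q = 1.
(Algebraic check: The pgf is f(s) = 4/7 + 25/91·s + 2/13·s². The extinction probability q is the smallest fixed point of f in [0, 1]. Setting s = f(s):
  2/13·s² + (25/91 − 1)·s + 4/7 = 0
  2/13·s² − (4/7 + 2/13)·s + 4/7 = 0
which factors as (s − 1)·(2/13·s − 4/7) = 0, giving roots s = 1 and s = (4/7)/(2/13) = 26/7. Since 26/7 ≥ 1, the smallest root in [0, 1] is s = 1.)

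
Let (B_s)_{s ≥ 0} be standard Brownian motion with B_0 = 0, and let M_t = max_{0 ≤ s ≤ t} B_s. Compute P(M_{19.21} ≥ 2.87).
P(M_{19.21} ≥ 2.87) = 2·P(B_{19.21} ≥ 2.87) = 2(1 − Φ(2.87/√19.21)) ≈ 0.5126

By the reflection principle for Brownian motion, P(M_t ≥ a) = 2 · P(B_t ≥ a) for a ≥ 0. Since B_t ~ N(0, t), P(B_t ≥ 2.87) = 1 − Φ(2.87/√t) = 1 − Φ(2.87/√19.21) = 1 − Φ(0.6548). So
  P(M_{19.21} ≥ 2.87) = 2(1 − Φ(0.6548)) ≈ 0.5126.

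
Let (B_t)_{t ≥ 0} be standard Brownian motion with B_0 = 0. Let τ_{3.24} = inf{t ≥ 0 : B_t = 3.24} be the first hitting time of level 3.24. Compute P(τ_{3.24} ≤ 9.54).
P(τ_{3.24} ≤ 9.54) = 2(1 − Φ(3.24/√9.54)) = 2(1 − Φ(1.0490)) ≈ 0.2942

By the reflection principle for standard BM, P(τ_b ≤ t) = 2 · P(B_t ≥ b). Since B_t ~ N(0, t), P(B_t ≥ 3.24) = 1 − Φ(3.24/√t) = 1 − Φ(3.24/√9.54) = 1 − Φ(1.0490) ≈ 0.14709. Doubling: P(τ_{3.24} ≤ 9.54) ≈ 2 · 0.14709 = 0.29418 ≈ 0.2942.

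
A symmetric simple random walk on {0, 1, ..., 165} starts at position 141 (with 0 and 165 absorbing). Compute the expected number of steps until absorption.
E[τ | X_0 = 141] = 3384

Let v_k = E[τ | X_0 = k]. Boundary: v_0 = v_165 = 0. Recurrence: v_k = 1 + (v_{k-1} + v_{k+1})/2 for 1 ≤ k ≤ 164. The particular solution to v_k − (v_{k-1} + v_{k+1})/2 = 1 is v_k = −k^2. Adding homogeneous solution A + B k and matching boundaries gives v_k = k (165 − k). Substituting k = 141: v_141 = 141 · 24 = 3384.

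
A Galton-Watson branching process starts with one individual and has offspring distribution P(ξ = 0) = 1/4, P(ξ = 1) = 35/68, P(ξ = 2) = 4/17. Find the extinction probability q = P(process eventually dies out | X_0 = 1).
q = 1

Mean offspring μ = 0·1/4 + 1·35/68 + 2·4/17 = 67/68 ≤ 1. For μ ≤ 1 with offspring not concentrated at 1, the Galton-Watson process goes extinct almost surely, so q = 1.
(Algebraic check: The pgf is f(s) = 1/4 + 35/68·s + 4/17·s². The extinction probability q is the smallest fixed point of f in [0, 1]. Setting s = f(s):
  4/17·s² + (35/68 − 1)·s + 1/4 = 0
  4/17·s² − (1/4 + 4/17)·s + 1/4 = 0
which factors as (s − 1)·(4/17·s − 1/4) = 0, giving roots s = 1 and s = (1/4)/(4/17) = 17/16. Since 17/16 ≥ 1, the smallest root in [0, 1] is s = 1.)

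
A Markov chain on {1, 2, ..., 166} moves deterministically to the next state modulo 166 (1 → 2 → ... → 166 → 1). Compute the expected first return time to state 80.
E[T_80 | X_0 = 80] = 166

The chain cycles deterministically, so starting at state 80 it returns in exactly 166 steps. Equivalently, the stationary distribution is uniform π_j = 1/166 for every state j, so by Kac's formula E[T_80] = 1/π_80 = 166.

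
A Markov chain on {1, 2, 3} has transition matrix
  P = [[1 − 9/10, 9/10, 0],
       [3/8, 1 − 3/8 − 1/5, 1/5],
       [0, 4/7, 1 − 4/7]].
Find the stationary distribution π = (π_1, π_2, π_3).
π = (25/106, 30/53, 21/106)

This is a birth-death chain on three states, which satisfies detailed balance: π_1 · P_{12} = π_2 · P_{21} and π_2 · P_{23} = π_3 · P_{32}.
From π_1 · 9/10 = π_2 · 3/8: π_2/π_1 = (9/10)/(3/8) = 12/5.
From π_2 · 1/5 = π_3 · 4/7: π_3/π_2 = (1/5)/(4/7) = 7/20.
Take π_1 proportional to 1; then unnormalized π = (1, 12/5, 21/25). Normalize by dividing by the sum 106/25:
  π = (25/106, 30/53, 21/106).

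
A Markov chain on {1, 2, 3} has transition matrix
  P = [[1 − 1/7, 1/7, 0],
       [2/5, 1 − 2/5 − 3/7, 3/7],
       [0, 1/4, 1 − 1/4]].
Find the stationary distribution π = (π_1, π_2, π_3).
π = (98/193, 35/193, 60/193)

This is a birth-death chain on three states, which satisfies detailed balance: π_1 · P_{12} = π_2 · P_{21} and π_2 · P_{23} = π_3 · P_{32}.
From π_1 · 1/7 = π_2 · 2/5: π_2/π_1 = (1/7)/(2/5) = 5/14.
From π_2 · 3/7 = π_3 · 1/4: π_3/π_2 = (3/7)/(1/4) = 12/7.
Take π_1 proportional to 1; then unnormalized π = (1, 5/14, 30/49). Normalize by dividing by the sum 193/98:
  π = (98/193, 35/193, 60/193).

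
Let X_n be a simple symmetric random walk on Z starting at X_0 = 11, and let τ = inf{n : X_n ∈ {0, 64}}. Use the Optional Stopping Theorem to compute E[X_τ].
E[X_τ] = 11

X_n is a martingale and τ is a bounded-mean stopping time (indeed τ is finite a.s. with bounded expectation since the walk is in a bounded region). By the OST, E[X_τ] = E[X_0] = 11. Equivalently: E[X_τ] = 64 · P(hit 64 first) + 0 · P(hit 0 first) = 64 · (11/64) = 11.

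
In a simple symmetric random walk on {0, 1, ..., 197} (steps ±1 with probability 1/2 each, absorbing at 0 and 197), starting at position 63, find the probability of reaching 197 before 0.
P(hit 197 before 0) = 63/197

Let u_k = P(hit 197 before 0 | start at k). Then u_0 = 0, u_197 = 1, and u_k = u_{k-1}/2 + u_{k+1}/2 for 1 ≤ k ≤ 196. This harmonic recurrence is solved by u_k = k/197, giving u_63 = 63/197.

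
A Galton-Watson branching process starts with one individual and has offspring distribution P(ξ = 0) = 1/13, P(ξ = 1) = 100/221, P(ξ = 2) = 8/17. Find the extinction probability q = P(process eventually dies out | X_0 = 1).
q = 17/104

The pgf is f(s) = 1/13 + 100/221·s + 8/17·s². The extinction probability q is the smallest fixed point of f in [0, 1]. Setting s = f(s):
  8/17·s² + (100/221 − 1)·s + 1/13 = 0
  8/17·s² − (1/13 + 8/17)·s + 1/13 = 0
which factors as (s − 1)·(8/17·s − 1/13) = 0, giving roots s = 1 and s = (1/13)/(8/17) = 17/104.
Mean offspring μ = 100/221 + 2·8/17 = 308/221 > 1 (supercritical), so q < 1. The extinction probability is the smaller root: q = (1/13)/(8/17) = 17/104.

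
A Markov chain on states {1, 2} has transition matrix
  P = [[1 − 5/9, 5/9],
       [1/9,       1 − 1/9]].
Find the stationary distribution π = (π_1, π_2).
π_1 = 1/6, π_2 = 5/6

Solve πP = π with π_1 + π_2 = 1. From πP = π: π_1 · (1 − 5/9) + π_2 · 1/9 = π_1 ⇒ π_2 · 1/9 = π_1 · 5/9 ⇒ π_2/π_1 = (5/9)/(1/9) = 5. Together with π_1 + π_2 = 1:
  π_1 = (1/9)/(5/9 + 1/9) = (1/9)/(2/3) = 1/6,
  π_2 = (5/9)/(5/9 + 1/9) = (5/9)/(2/3) = 5/6.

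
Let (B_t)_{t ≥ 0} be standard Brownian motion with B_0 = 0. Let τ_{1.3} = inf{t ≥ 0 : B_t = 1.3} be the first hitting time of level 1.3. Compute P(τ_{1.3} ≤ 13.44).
P(τ_{1.3} ≤ 13.44) = 2(1 − Φ(1.3/√13.44)) = 2(1 − Φ(0.3546)) ≈ 0.7229

By the reflection principle for standard BM, P(τ_b ≤ t) = 2 · P(B_t ≥ b). Since B_t ~ N(0, t), P(B_t ≥ 1.3) = 1 − Φ(1.3/√t) = 1 − Φ(1.3/√13.44) = 1 − Φ(0.3546) ≈ 0.36144. Doubling: P(τ_{1.3} ≤ 13.44) ≈ 2 · 0.36144 = 0.72288 ≈ 0.7229.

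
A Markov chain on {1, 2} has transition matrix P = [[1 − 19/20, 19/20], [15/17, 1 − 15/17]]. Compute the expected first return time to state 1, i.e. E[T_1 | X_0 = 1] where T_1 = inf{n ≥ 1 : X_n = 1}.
E[T_1 | X_0 = 1] = 1/π_1 = 623/300

For an irreducible recurrent Markov chain with stationary distribution π, E[T_i | X_0 = i] = 1/π_i (Kac's formula). Here π_1 = (15/17)/(19/20 + 15/17) = (15/17)/(623/340) = 300/623, so E[T_1 | X_0 = 1] = 1/π_1 = (19/20 + 15/17)/(15/17) = (623/340)/(15/17) = 623/300.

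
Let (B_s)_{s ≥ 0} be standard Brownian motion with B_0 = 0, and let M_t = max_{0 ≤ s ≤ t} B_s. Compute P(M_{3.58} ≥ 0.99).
P(M_{3.58} ≥ 0.99) = 2·P(B_{3.58} ≥ 0.99) = 2(1 − Φ(0.99/√3.58)) ≈ 0.6008

By the reflection principle for Brownian motion, P(M_t ≥ a) = 2 · P(B_t ≥ a) for a ≥ 0. Since B_t ~ N(0, t), P(B_t ≥ 0.99) = 1 − Φ(0.99/√t) = 1 − Φ(0.99/√3.58) = 1 − Φ(0.5232). So
  P(M_{3.58} ≥ 0.99) = 2(1 − Φ(0.5232)) ≈ 0.6008.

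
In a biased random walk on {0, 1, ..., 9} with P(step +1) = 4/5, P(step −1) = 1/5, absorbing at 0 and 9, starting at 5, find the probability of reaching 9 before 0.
P(hit 9 before 0) = (1 − (1/4)^5) / (1 − (1/4)^9) = 87296/87381

Let u_k denote P(reach 9 before 0 | start at k). Boundary: u_0 = 0, u_9 = 1. Recurrence: u_k = 4/5·u_{k+1} + 1/5·u_{k-1} for 1 ≤ k ≤ 8. Try u_k = A + B·r^k with r = q/p = (1/5)/(4/5) = 1/4. Substitution satisfies the recurrence; boundary conditions give:
  u_k = (1 − r^k) / (1 − r^N) = (1 − (1/4)^5) / (1 − (1/4)^9) = 87296/87381.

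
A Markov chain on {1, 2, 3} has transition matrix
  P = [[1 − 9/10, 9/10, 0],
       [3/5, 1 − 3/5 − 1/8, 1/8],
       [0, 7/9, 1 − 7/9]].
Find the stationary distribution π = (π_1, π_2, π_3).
π = (112/307, 168/307, 27/307)

This is a birth-death chain on three states, which satisfies detailed balance: π_1 · P_{12} = π_2 · P_{21} and π_2 · P_{23} = π_3 · P_{32}.
From π_1 · 9/10 = π_2 · 3/5: π_2/π_1 = (9/10)/(3/5) = 3/2.
From π_2 · 1/8 = π_3 · 7/9: π_3/π_2 = (1/8)/(7/9) = 9/56.
Take π_1 proportional to 1; then unnormalized π = (1, 3/2, 27/112). Normalize by dividing by the sum 307/112:
  π = (112/307, 168/307, 27/307).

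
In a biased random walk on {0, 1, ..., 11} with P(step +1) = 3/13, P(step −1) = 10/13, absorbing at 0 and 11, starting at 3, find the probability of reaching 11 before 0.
P(hit 11 before 0) = (1 − (10/3)^3) / (1 − (10/3)^11) = 911979/14285688979

Let u_k denote P(reach 11 before 0 | start at k). Boundary: u_0 = 0, u_11 = 1. Recurrence: u_k = 3/13·u_{k+1} + 10/13·u_{k-1} for 1 ≤ k ≤ 10. Try u_k = A + B·r^k with r = q/p = (10/13)/(3/13) = 10/3. Substitution satisfies the recurrence; boundary conditions give:
  u_k = (1 − r^k) / (1 − r^N) = (1 − (10/3)^3) / (1 − (10/3)^11) = 911979/14285688979.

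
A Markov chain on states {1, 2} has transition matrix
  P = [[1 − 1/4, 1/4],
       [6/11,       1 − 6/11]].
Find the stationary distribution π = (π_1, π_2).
π_1 = 24/35, π_2 = 11/35

Solve πP = π with π_1 + π_2 = 1. From πP = π: π_1 · (1 − 1/4) + π_2 · 6/11 = π_1 ⇒ π_2 · 6/11 = π_1 · 1/4 ⇒ π_2/π_1 = (1/4)/(6/11) = 11/24. Together with π_1 + π_2 = 1:
  π_1 = (6/11)/(1/4 + 6/11) = (6/11)/(35/44) = 24/35,
  π_2 = (1/4)/(1/4 + 6/11) = (1/4)/(35/44) = 11/35.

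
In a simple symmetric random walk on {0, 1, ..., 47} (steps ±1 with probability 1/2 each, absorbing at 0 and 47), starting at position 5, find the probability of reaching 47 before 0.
P(hit 47 before 0) = 5/47

Let u_k = P(hit 47 before 0 | start at k). Then u_0 = 0, u_47 = 1, and u_k = u_{k-1}/2 + u_{k+1}/2 for 1 ≤ k ≤ 46. This harmonic recurrence is solved by u_k = k/47, giving u_5 = 5/47.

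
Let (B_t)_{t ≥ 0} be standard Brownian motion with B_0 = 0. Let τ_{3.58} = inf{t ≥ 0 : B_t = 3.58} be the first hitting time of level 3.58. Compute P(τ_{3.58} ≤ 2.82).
P(τ_{3.58} ≤ 2.82) = 2(1 − Φ(3.58/√2.82)) = 2(1 − Φ(2.1319)) ≈ 0.0330

By the reflection principle for standard BM, P(τ_b ≤ t) = 2 · P(B_t ≥ b). Since B_t ~ N(0, t), P(B_t ≥ 3.58) = 1 − Φ(3.58/√t) = 1 − Φ(3.58/√2.82) = 1 − Φ(2.1319) ≈ 0.01651. Doubling: P(τ_{3.58} ≤ 2.82) ≈ 2 · 0.01651 = 0.03302 ≈ 0.0330.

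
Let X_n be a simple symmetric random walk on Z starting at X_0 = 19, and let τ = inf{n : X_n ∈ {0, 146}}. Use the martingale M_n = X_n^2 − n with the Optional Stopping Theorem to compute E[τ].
E[τ] = 2413

M_n = X_n^2 − n is a martingale (since E[X_{n+1}^2 | F_n] = X_n^2 + 1). By OST (τ has finite mean in a bounded region), E[M_τ] = E[M_0] = X_0^2 − 0 = 19^2 = 361. Also E[M_τ] = E[X_τ^2] − E[τ]. The walk exits at 0 or 146, with P(hit 146 first) = 19/146, so E[X_τ^2] = 146^2 · 19/146 + 0 = 2774. Thus E[τ] = E[X_τ^2] − E[M_τ] = 2774 − 361 = 2413 = 19(146 − 19) = 2413.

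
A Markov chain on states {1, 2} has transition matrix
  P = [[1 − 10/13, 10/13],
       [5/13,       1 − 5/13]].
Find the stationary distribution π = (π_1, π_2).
π_1 = 1/3, π_2 = 2/3

Solve πP = π with π_1 + π_2 = 1. From πP = π: π_1 · (1 − 10/13) + π_2 · 5/13 = π_1 ⇒ π_2 · 5/13 = π_1 · 10/13 ⇒ π_2/π_1 = (10/13)/(5/13) = 2. Together with π_1 + π_2 = 1:
  π_1 = (5/13)/(10/13 + 5/13) = (5/13)/(15/13) = 1/3,
  π_2 = (10/13)/(10/13 + 5/13) = (10/13)/(15/13) = 2/3.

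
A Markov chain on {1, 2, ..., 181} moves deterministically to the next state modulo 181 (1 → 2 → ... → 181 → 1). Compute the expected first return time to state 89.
E[T_89 | X_0 = 89] = 181

The chain cycles deterministically, so starting at state 89 it returns in exactly 181 steps. Equivalently, the stationary distribution is uniform π_j = 1/181 for every state j, so by Kac's formula E[T_89] = 1/π_89 = 181.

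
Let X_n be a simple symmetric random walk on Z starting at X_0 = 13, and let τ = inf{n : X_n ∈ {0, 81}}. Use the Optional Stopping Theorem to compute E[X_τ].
E[X_τ] = 13

X_n is a martingale and τ is a bounded-mean stopping time (indeed τ is finite a.s. with bounded expectation since the walk is in a bounded region). By the OST, E[X_τ] = E[X_0] = 13. Equivalently: E[X_τ] = 81 · P(hit 81 first) + 0 · P(hit 0 first) = 81 · (13/81) = 13.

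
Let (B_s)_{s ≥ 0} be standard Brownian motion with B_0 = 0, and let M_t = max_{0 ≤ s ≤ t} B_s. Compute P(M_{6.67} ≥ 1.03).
P(M_{6.67} ≥ 1.03) = 2·P(B_{6.67} ≥ 1.03) = 2(1 − Φ(1.03/√6.67)) ≈ 0.6900

By the reflection principle for Brownian motion, P(M_t ≥ a) = 2 · P(B_t ≥ a) for a ≥ 0. Since B_t ~ N(0, t), P(B_t ≥ 1.03) = 1 − Φ(1.03/√t) = 1 − Φ(1.03/√6.67) = 1 − Φ(0.3988). So
  P(M_{6.67} ≥ 1.03) = 2(1 − Φ(0.3988)) ≈ 0.6900.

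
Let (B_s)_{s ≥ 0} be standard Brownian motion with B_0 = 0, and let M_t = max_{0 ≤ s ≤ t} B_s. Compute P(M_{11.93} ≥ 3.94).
P(M_{11.93} ≥ 3.94) = 2·P(B_{11.93} ≥ 3.94) = 2(1 − Φ(3.94/√11.93)) ≈ 0.2540

By the reflection principle for Brownian motion, P(M_t ≥ a) = 2 · P(B_t ≥ a) for a ≥ 0. Since B_t ~ N(0, t), P(B_t ≥ 3.94) = 1 − Φ(3.94/√t) = 1 − Φ(3.94/√11.93) = 1 − Φ(1.1407). So
  P(M_{11.93} ≥ 3.94) = 2(1 − Φ(1.1407)) ≈ 0.2540.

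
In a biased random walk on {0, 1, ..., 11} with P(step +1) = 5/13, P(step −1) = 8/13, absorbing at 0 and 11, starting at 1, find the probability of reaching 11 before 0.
P(hit 11 before 0) = (1 − (8/5)^1) / (1 − (8/5)^11) = 9765625/2847035489

Let u_k denote P(reach 11 before 0 | start at k). Boundary: u_0 = 0, u_11 = 1. Recurrence: u_k = 5/13·u_{k+1} + 8/13·u_{k-1} for 1 ≤ k ≤ 10. Try u_k = A + B·r^k with r = q/p = (8/13)/(5/13) = 8/5. Substitution satisfies the recurrence; boundary conditions give:
  u_k = (1 − r^k) / (1 − r^N) = (1 − (8/5)^1) / (1 − (8/5)^11) = 9765625/2847035489.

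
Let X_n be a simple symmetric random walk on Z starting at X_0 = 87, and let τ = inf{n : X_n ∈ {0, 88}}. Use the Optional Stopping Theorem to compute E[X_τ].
E[X_τ] = 87

X_n is a martingale and τ is a bounded-mean stopping time (indeed τ is finite a.s. with bounded expectation since the walk is in a bounded region). By the OST, E[X_τ] = E[X_0] = 87. Equivalently: E[X_τ] = 88 · P(hit 88 first) + 0 · P(hit 0 first) = 88 · (87/88) = 87.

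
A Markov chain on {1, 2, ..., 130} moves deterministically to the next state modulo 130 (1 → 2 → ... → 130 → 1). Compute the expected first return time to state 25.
E[T_25 | X_0 = 25] = 130

The chain cycles deterministically, so starting at state 25 it returns in exactly 130 steps. Equivalently, the stationary distribution is uniform π_j = 1/130 for every state j, so by Kac's formula E[T_25] = 1/π_25 = 130.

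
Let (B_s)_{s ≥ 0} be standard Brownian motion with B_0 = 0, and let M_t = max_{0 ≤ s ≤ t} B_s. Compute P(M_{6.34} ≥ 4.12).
P(M_{6.34} ≥ 4.12) = 2·P(B_{6.34} ≥ 4.12) = 2(1 − Φ(4.12/√6.34)) ≈ 0.1018

By the reflection principle for Brownian motion, P(M_t ≥ a) = 2 · P(B_t ≥ a) for a ≥ 0. Since B_t ~ N(0, t), P(B_t ≥ 4.12) = 1 − Φ(4.12/√t) = 1 − Φ(4.12/√6.34) = 1 − Φ(1.6363). So
  P(M_{6.34} ≥ 4.12) = 2(1 − Φ(1.6363)) ≈ 0.1018.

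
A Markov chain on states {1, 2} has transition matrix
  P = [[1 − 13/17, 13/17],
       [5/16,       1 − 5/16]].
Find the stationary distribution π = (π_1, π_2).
π_1 = 85/293, π_2 = 208/293

Solve πP = π with π_1 + π_2 = 1. From πP = π: π_1 · (1 − 13/17) + π_2 · 5/16 = π_1 ⇒ π_2 · 5/16 = π_1 · 13/17 ⇒ π_2/π_1 = (13/17)/(5/16) = 208/85. Together with π_1 + π_2 = 1:
  π_1 = (5/16)/(13/17 + 5/16) = (5/16)/(293/272) = 85/293,
  π_2 = (13/17)/(13/17 + 5/16) = (13/17)/(293/272) = 208/293.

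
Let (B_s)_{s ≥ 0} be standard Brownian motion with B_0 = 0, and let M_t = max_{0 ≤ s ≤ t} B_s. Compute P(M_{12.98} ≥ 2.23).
P(M_{12.98} ≥ 2.23) = 2·P(B_{12.98} ≥ 2.23) = 2(1 − Φ(2.23/√12.98)) ≈ 0.5359

By the reflection principle for Brownian motion, P(M_t ≥ a) = 2 · P(B_t ≥ a) for a ≥ 0. Since B_t ~ N(0, t), P(B_t ≥ 2.23) = 1 − Φ(2.23/√t) = 1 − Φ(2.23/√12.98) = 1 − Φ(0.6190). So
  P(M_{12.98} ≥ 2.23) = 2(1 − Φ(0.6190)) ≈ 0.5359.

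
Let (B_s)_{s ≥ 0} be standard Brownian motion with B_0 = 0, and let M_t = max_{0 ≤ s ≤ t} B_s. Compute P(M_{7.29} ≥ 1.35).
P(M_{7.29} ≥ 1.35) = 2·P(B_{7.29} ≥ 1.35) = 2(1 − Φ(1.35/√7.29)) ≈ 0.6171

By the reflection principle for Brownian motion, P(M_t ≥ a) = 2 · P(B_t ≥ a) for a ≥ 0. Since B_t ~ N(0, t), P(B_t ≥ 1.35) = 1 − Φ(1.35/√t) = 1 − Φ(1.35/√7.29) = 1 − Φ(0.5000). So
  P(M_{7.29} ≥ 1.35) = 2(1 − Φ(0.5000)) ≈ 0.6171.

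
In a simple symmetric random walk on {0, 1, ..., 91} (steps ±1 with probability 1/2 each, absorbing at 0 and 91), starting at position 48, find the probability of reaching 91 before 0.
P(hit 91 before 0) = 48/91

Let u_k = P(hit 91 before 0 | start at k). Then u_0 = 0, u_91 = 1, and u_k = u_{k-1}/2 + u_{k+1}/2 for 1 ≤ k ≤ 90. This harmonic recurrence is solved by u_k = k/91, giving u_48 = 48/91.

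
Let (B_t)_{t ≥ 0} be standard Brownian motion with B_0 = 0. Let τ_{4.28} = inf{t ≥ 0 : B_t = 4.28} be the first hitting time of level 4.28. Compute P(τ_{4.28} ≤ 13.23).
P(τ_{4.28} ≤ 13.23) = 2(1 − Φ(4.28/√13.23)) = 2(1 − Φ(1.1767)) ≈ 0.2393

By the reflection principle for standard BM, P(τ_b ≤ t) = 2 · P(B_t ≥ b). Since B_t ~ N(0, t), P(B_t ≥ 4.28) = 1 − Φ(4.28/√t) = 1 − Φ(4.28/√13.23) = 1 − Φ(1.1767) ≈ 0.11966. Doubling: P(τ_{4.28} ≤ 13.23) ≈ 2 · 0.11966 = 0.23932 ≈ 0.2393.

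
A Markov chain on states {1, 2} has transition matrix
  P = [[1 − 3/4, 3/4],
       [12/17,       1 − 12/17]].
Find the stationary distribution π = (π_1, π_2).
π_1 = 16/33, π_2 = 17/33

Solve πP = π with π_1 + π_2 = 1. From πP = π: π_1 · (1 − 3/4) + π_2 · 12/17 = π_1 ⇒ π_2 · 12/17 = π_1 · 3/4 ⇒ π_2/π_1 = (3/4)/(12/17) = 17/16. Together with π_1 + π_2 = 1:
  π_1 = (12/17)/(3/4 + 12/17) = (12/17)/(99/68) = 16/33,
  π_2 = (3/4)/(3/4 + 12/17) = (3/4)/(99/68) = 17/33.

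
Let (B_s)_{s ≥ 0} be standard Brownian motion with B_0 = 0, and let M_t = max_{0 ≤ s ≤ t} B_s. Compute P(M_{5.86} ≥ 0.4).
P(M_{5.86} ≥ 0.4) = 2·P(B_{5.86} ≥ 0.4) = 2(1 − Φ(0.4/√5.86)) ≈ 0.8688

By the reflection principle for Brownian motion, P(M_t ≥ a) = 2 · P(B_t ≥ a) for a ≥ 0. Since B_t ~ N(0, t), P(B_t ≥ 0.4) = 1 − Φ(0.4/√t) = 1 − Φ(0.4/√5.86) = 1 − Φ(0.1652). So
  P(M_{5.86} ≥ 0.4) = 2(1 − Φ(0.1652)) ≈ 0.8688.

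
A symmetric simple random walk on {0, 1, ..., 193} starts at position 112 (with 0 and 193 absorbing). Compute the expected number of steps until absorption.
E[τ | X_0 = 112] = 9072

Let v_k = E[τ | X_0 = k]. Boundary: v_0 = v_193 = 0. Recurrence: v_k = 1 + (v_{k-1} + v_{k+1})/2 for 1 ≤ k ≤ 192. The particular solution to v_k − (v_{k-1} + v_{k+1})/2 = 1 is v_k = −k^2. Adding homogeneous solution A + B k and matching boundaries gives v_k = k (193 − k). Substituting k = 112: v_112 = 112 · 81 = 9072.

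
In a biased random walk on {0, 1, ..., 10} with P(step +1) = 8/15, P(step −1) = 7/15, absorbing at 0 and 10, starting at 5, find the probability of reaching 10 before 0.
P(hit 10 before 0) = (1 − (7/8)^5) / (1 − (7/8)^10) = 32768/49575

Let u_k denote P(reach 10 before 0 | start at k). Boundary: u_0 = 0, u_10 = 1. Recurrence: u_k = 8/15·u_{k+1} + 7/15·u_{k-1} for 1 ≤ k ≤ 9. Try u_k = A + B·r^k with r = q/p = (7/15)/(8/15) = 7/8. Substitution satisfies the recurrence; boundary conditions give:
  u_k = (1 − r^k) / (1 − r^N) = (1 − (7/8)^5) / (1 − (7/8)^10) = 32768/49575.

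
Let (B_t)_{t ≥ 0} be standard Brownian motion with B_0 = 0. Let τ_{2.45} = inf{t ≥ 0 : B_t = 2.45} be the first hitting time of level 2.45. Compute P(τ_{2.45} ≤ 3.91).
P(τ_{2.45} ≤ 3.91) = 2(1 − Φ(2.45/√3.91)) = 2(1 − Φ(1.2390)) ≈ 0.2153

By the reflection principle for standard BM, P(τ_b ≤ t) = 2 · P(B_t ≥ b). Since B_t ~ N(0, t), P(B_t ≥ 2.45) = 1 − Φ(2.45/√t) = 1 − Φ(2.45/√3.91) = 1 − Φ(1.2390) ≈ 0.10767. Doubling: P(τ_{2.45} ≤ 3.91) ≈ 2 · 0.10767 = 0.21534 ≈ 0.2153.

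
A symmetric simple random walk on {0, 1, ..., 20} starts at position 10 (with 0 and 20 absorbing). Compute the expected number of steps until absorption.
E[τ | X_0 = 10] = 100

Let v_k = E[τ | X_0 = k]. Boundary: v_0 = v_20 = 0. Recurrence: v_k = 1 + (v_{k-1} + v_{k+1})/2 for 1 ≤ k ≤ 19. The particular solution to v_k − (v_{k-1} + v_{k+1})/2 = 1 is v_k = −k^2. Adding homogeneous solution A + B k and matching boundaries gives v_k = k (20 − k). Substituting k = 10: v_10 = 10 · 10 = 100.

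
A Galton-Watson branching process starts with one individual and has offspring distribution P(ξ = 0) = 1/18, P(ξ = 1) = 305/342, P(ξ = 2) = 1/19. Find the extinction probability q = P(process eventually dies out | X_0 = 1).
q = 1

Mean offspring μ = 0·1/18 + 1·305/342 + 2·1/19 = 341/342 ≤ 1. For μ ≤ 1 with offspring not concentrated at 1, the Galton-Watson process goes extinct almost surely, so q = 1.
(Algebraic check: The pgf is f(s) = 1/18 + 305/342·s + 1/19·s². The extinction probability q is the smallest fixed point of f in [0, 1]. Setting s = f(s):
  1/19·s² + (305/342 − 1)·s + 1/18 = 0
  1/19·s² − (1/18 + 1/19)·s + 1/18 = 0
which factors as (s − 1)·(1/19·s − 1/18) = 0, giving roots s = 1 and s = (1/18)/(1/19) = 19/18. Since 19/18 ≥ 1, the smallest root in [0, 1] is s = 1.)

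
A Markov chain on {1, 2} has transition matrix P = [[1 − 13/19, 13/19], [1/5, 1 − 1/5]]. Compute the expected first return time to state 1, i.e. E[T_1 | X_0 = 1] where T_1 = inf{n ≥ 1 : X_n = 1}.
E[T_1 | X_0 = 1] = 1/π_1 = 84/19

For an irreducible recurrent Markov chain with stationary distribution π, E[T_i | X_0 = i] = 1/π_i (Kac's formula). Here π_1 = (1/5)/(13/19 + 1/5) = (1/5)/(84/95) = 19/84, so E[T_1 | X_0 = 1] = 1/π_1 = (13/19 + 1/5)/(1/5) = (84/95)/(1/5) = 84/19.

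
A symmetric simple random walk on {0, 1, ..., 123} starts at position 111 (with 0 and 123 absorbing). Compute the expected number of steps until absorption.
E[τ | X_0 = 111] = 1332

Let v_k = E[τ | X_0 = k]. Boundary: v_0 = v_123 = 0. Recurrence: v_k = 1 + (v_{k-1} + v_{k+1})/2 for 1 ≤ k ≤ 122. The particular solution to v_k − (v_{k-1} + v_{k+1})/2 = 1 is v_k = −k^2. Adding homogeneous solution A + B k and matching boundaries gives v_k = k (123 − k). Substituting k = 111: v_111 = 111 · 12 = 1332.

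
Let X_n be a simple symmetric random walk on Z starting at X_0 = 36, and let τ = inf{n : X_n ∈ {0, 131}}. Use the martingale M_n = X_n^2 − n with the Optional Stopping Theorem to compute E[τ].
E[τ] = 3420

M_n = X_n^2 − n is a martingale (since E[X_{n+1}^2 | F_n] = X_n^2 + 1). By OST (τ has finite mean in a bounded region), E[M_τ] = E[M_0] = X_0^2 − 0 = 36^2 = 1296. Also E[M_τ] = E[X_τ^2] − E[τ]. The walk exits at 0 or 131, with P(hit 131 first) = 36/131, so E[X_τ^2] = 131^2 · 36/131 + 0 = 4716. Thus E[τ] = E[X_τ^2] − E[M_τ] = 4716 − 1296 = 3420 = 36(131 − 36) = 3420.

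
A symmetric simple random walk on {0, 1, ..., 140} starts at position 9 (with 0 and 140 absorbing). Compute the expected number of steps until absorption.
E[τ | X_0 = 9] = 1179

Let v_k = E[τ | X_0 = k]. Boundary: v_0 = v_140 = 0. Recurrence: v_k = 1 + (v_{k-1} + v_{k+1})/2 for 1 ≤ k ≤ 139. The particular solution to v_k − (v_{k-1} + v_{k+1})/2 = 1 is v_k = −k^2. Adding homogeneous solution A + B k and matching boundaries gives v_k = k (140 − k). Substituting k = 9: v_9 = 9 · 131 = 1179.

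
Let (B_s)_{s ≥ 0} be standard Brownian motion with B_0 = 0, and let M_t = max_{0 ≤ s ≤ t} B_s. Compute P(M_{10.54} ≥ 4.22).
P(M_{10.54} ≥ 4.22) = 2·P(B_{10.54} ≥ 4.22) = 2(1 − Φ(4.22/√10.54)) ≈ 0.1937

By the reflection principle for Brownian motion, P(M_t ≥ a) = 2 · P(B_t ≥ a) for a ≥ 0. Since B_t ~ N(0, t), P(B_t ≥ 4.22) = 1 − Φ(4.22/√t) = 1 − Φ(4.22/√10.54) = 1 − Φ(1.2998). So
  P(M_{10.54} ≥ 4.22) = 2(1 − Φ(1.2998)) ≈ 0.1937.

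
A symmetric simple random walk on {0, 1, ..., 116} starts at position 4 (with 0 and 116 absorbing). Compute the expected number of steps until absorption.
E[τ | X_0 = 4] = 448

Let v_k = E[τ | X_0 = k]. Boundary: v_0 = v_116 = 0. Recurrence: v_k = 1 + (v_{k-1} + v_{k+1})/2 for 1 ≤ k ≤ 115. The particular solution to v_k − (v_{k-1} + v_{k+1})/2 = 1 is v_k = −k^2. Adding homogeneous solution A + B k and matching boundaries gives v_k = k (116 − k). Substituting k = 4: v_4 = 4 · 112 = 448.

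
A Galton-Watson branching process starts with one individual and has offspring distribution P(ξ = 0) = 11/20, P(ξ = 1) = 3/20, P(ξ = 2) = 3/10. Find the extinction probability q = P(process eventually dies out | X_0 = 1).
q = 1

Mean offspring μ = 0·11/20 + 1·3/20 + 2·3/10 = 3/4 ≤ 1. For μ ≤ 1 with offspring not concentrated at 1, the Galton-Watson process goes extinct almost surely, so q = 1.
(Algebraic check: The pgf is f(s) = 11/20 + 3/20·s + 3/10·s². The extinction probability q is the smallest fixed point of f in [0, 1]. Setting s = f(s):
  3/10·s² + (3/20 − 1)·s + 11/20 = 0
  3/10·s² − (11/20 + 3/10)·s + 11/20 = 0
which factors as (s − 1)·(3/10·s − 11/20) = 0, giving roots s = 1 and s = (11/20)/(3/10) = 11/6. Since 11/6 ≥ 1, the smallest root in [0, 1] is s = 1.)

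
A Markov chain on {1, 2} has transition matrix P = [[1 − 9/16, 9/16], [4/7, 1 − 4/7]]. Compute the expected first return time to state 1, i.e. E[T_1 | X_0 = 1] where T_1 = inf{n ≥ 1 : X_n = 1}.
E[T_1 | X_0 = 1] = 1/π_1 = 127/64

For an irreducible recurrent Markov chain with stationary distribution π, E[T_i | X_0 = i] = 1/π_i (Kac's formula). Here π_1 = (4/7)/(9/16 + 4/7) = (4/7)/(127/112) = 64/127, so E[T_1 | X_0 = 1] = 1/π_1 = (9/16 + 4/7)/(4/7) = (127/112)/(4/7) = 127/64.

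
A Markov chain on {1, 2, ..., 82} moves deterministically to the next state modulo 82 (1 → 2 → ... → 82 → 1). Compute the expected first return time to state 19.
E[T_19 | X_0 = 19] = 82

The chain cycles deterministically, so starting at state 19 it returns in exactly 82 steps. Equivalently, the stationary distribution is uniform π_j = 1/82 for every state j, so by Kac's formula E[T_19] = 1/π_19 = 82.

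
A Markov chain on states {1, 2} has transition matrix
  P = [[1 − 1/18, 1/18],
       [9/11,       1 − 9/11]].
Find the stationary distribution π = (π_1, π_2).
π_1 = 162/173, π_2 = 11/173

Solve πP = π with π_1 + π_2 = 1. From πP = π: π_1 · (1 − 1/18) + π_2 · 9/11 = π_1 ⇒ π_2 · 9/11 = π_1 · 1/18 ⇒ π_2/π_1 = (1/18)/(9/11) = 11/162. Together with π_1 + π_2 = 1:
  π_1 = (9/11)/(1/18 + 9/11) = (9/11)/(173/198) = 162/173,
  π_2 = (1/18)/(1/18 + 9/11) = (1/18)/(173/198) = 11/173.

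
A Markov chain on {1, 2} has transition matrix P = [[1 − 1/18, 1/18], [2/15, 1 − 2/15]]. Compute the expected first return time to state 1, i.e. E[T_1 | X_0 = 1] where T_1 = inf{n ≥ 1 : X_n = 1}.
E[T_1 | X_0 = 1] = 1/π_1 = 17/12

For an irreducible recurrent Markov chain with stationary distribution π, E[T_i | X_0 = i] = 1/π_i (Kac's formula). Here π_1 = (2/15)/(1/18 + 2/15) = (2/15)/(17/90) = 12/17, so E[T_1 | X_0 = 1] = 1/π_1 = (1/18 + 2/15)/(2/15) = (17/90)/(2/15) = 17/12.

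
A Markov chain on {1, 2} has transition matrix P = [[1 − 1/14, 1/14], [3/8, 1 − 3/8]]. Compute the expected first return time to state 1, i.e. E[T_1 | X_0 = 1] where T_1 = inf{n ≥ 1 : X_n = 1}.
E[T_1 | X_0 = 1] = 1/π_1 = 25/21

For an irreducible recurrent Markov chain with stationary distribution π, E[T_i | X_0 = i] = 1/π_i (Kac's formula). Here π_1 = (3/8)/(1/14 + 3/8) = (3/8)/(25/56) = 21/25, so E[T_1 | X_0 = 1] = 1/π_1 = (1/14 + 3/8)/(3/8) = (25/56)/(3/8) = 25/21.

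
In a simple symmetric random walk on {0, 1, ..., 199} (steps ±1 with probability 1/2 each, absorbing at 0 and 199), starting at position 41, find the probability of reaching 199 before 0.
P(hit 199 before 0) = 41/199

Let u_k = P(hit 199 before 0 | start at k). Then u_0 = 0, u_199 = 1, and u_k = u_{k-1}/2 + u_{k+1}/2 for 1 ≤ k ≤ 198. This harmonic recurrence is solved by u_k = k/199, giving u_41 = 41/199.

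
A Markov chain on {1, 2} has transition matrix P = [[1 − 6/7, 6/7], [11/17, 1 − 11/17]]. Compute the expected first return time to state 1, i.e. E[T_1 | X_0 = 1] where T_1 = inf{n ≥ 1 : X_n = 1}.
E[T_1 | X_0 = 1] = 1/π_1 = 179/77

For an irreducible recurrent Markov chain with stationary distribution π, E[T_i | X_0 = i] = 1/π_i (Kac's formula). Here π_1 = (11/17)/(6/7 + 11/17) = (11/17)/(179/119) = 77/179, so E[T_1 | X_0 = 1] = 1/π_1 = (6/7 + 11/17)/(11/17) = (179/119)/(11/17) = 179/77.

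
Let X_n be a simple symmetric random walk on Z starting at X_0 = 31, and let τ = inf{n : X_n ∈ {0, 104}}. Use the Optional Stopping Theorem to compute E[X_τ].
E[X_τ] = 31

X_n is a martingale and τ is a bounded-mean stopping time (indeed τ is finite a.s. with bounded expectation since the walk is in a bounded region). By the OST, E[X_τ] = E[X_0] = 31. Equivalently: E[X_τ] = 104 · P(hit 104 first) + 0 · P(hit 0 first) = 104 · (31/104) = 31.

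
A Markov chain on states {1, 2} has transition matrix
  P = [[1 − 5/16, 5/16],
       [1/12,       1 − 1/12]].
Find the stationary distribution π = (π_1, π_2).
π_1 = 4/19, π_2 = 15/19

Solve πP = π with π_1 + π_2 = 1. From πP = π: π_1 · (1 − 5/16) + π_2 · 1/12 = π_1 ⇒ π_2 · 1/12 = π_1 · 5/16 ⇒ π_2/π_1 = (5/16)/(1/12) = 15/4. Together with π_1 + π_2 = 1:
  π_1 = (1/12)/(5/16 + 1/12) = (1/12)/(19/48) = 4/19,
  π_2 = (5/16)/(5/16 + 1/12) = (5/16)/(19/48) = 15/19.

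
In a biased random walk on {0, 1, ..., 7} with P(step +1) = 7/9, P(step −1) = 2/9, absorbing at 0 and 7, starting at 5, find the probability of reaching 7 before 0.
P(hit 7 before 0) = (1 − (2/7)^5) / (1 − (2/7)^7) = 164395/164683

Let u_k denote P(reach 7 before 0 | start at k). Boundary: u_0 = 0, u_7 = 1. Recurrence: u_k = 7/9·u_{k+1} + 2/9·u_{k-1} for 1 ≤ k ≤ 6. Try u_k = A + B·r^k with r = q/p = (2/9)/(7/9) = 2/7. Substitution satisfies the recurrence; boundary conditions give:
  u_k = (1 − r^k) / (1 − r^N) = (1 − (2/7)^5) / (1 − (2/7)^7) = 164395/164683.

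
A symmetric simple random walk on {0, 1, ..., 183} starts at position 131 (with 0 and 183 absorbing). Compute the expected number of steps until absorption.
E[τ | X_0 = 131] = 6812

Let v_k = E[τ | X_0 = k]. Boundary: v_0 = v_183 = 0. Recurrence: v_k = 1 + (v_{k-1} + v_{k+1})/2 for 1 ≤ k ≤ 182. The particular solution to v_k − (v_{k-1} + v_{k+1})/2 = 1 is v_k = −k^2. Adding homogeneous solution A + B k and matching boundaries gives v_k = k (183 − k). Substituting k = 131: v_131 = 131 · 52 = 6812.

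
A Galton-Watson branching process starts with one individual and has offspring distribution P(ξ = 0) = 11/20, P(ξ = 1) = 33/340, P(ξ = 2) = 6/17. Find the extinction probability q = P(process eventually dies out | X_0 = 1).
q = 1

Mean offspring μ = 0·11/20 + 1·33/340 + 2·6/17 = 273/340 ≤ 1. For μ ≤ 1 with offspring not concentrated at 1, the Galton-Watson process goes extinct almost surely, so q = 1.
(Algebraic check: The pgf is f(s) = 11/20 + 33/340·s + 6/17·s². The extinction probability q is the smallest fixed point of f in [0, 1]. Setting s = f(s):
  6/17·s² + (33/340 − 1)·s + 11/20 = 0
  6/17·s² − (11/20 + 6/17)·s + 11/20 = 0
which factors as (s − 1)·(6/17·s − 11/20) = 0, giving roots s = 1 and s = (11/20)/(6/17) = 187/120. Since 187/120 ≥ 1, the smallest root in [0, 1] is s = 1.)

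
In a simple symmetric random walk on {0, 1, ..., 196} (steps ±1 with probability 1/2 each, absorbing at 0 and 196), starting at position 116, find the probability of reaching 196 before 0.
P(hit 196 before 0) = 116/196 = 29/49

Let u_k = P(hit 196 before 0 | start at k). Then u_0 = 0, u_196 = 1, and u_k = u_{k-1}/2 + u_{k+1}/2 for 1 ≤ k ≤ 195. This harmonic recurrence is solved by u_k = k/196, giving u_116 = 116/196 = 29/49.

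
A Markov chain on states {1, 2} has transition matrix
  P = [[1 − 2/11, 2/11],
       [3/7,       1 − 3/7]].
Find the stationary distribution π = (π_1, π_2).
π_1 = 33/47, π_2 = 14/47

Solve πP = π with π_1 + π_2 = 1. From πP = π: π_1 · (1 − 2/11) + π_2 · 3/7 = π_1 ⇒ π_2 · 3/7 = π_1 · 2/11 ⇒ π_2/π_1 = (2/11)/(3/7) = 14/33. Together with π_1 + π_2 = 1:
  π_1 = (3/7)/(2/11 + 3/7) = (3/7)/(47/77) = 33/47,
  π_2 = (2/11)/(2/11 + 3/7) = (2/11)/(47/77) = 14/47.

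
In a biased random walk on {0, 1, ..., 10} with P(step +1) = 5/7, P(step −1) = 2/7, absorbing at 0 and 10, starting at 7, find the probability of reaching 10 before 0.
P(hit 10 before 0) = (1 − (2/5)^7) / (1 − (2/5)^10) = 3249875/3254867

Let u_k denote P(reach 10 before 0 | start at k). Boundary: u_0 = 0, u_10 = 1. Recurrence: u_k = 5/7·u_{k+1} + 2/7·u_{k-1} for 1 ≤ k ≤ 9. Try u_k = A + B·r^k with r = q/p = (2/7)/(5/7) = 2/5. Substitution satisfies the recurrence; boundary conditions give:
  u_k = (1 − r^k) / (1 − r^N) = (1 − (2/5)^7) / (1 − (2/5)^10) = 3249875/3254867.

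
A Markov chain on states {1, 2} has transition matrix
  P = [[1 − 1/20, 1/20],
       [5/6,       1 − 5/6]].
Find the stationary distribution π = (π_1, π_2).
π_1 = 50/53, π_2 = 3/53

Solve πP = π with π_1 + π_2 = 1. From πP = π: π_1 · (1 − 1/20) + π_2 · 5/6 = π_1 ⇒ π_2 · 5/6 = π_1 · 1/20 ⇒ π_2/π_1 = (1/20)/(5/6) = 3/50. Together with π_1 + π_2 = 1:
  π_1 = (5/6)/(1/20 + 5/6) = (5/6)/(53/60) = 50/53,
  π_2 = (1/20)/(1/20 + 5/6) = (1/20)/(53/60) = 3/53.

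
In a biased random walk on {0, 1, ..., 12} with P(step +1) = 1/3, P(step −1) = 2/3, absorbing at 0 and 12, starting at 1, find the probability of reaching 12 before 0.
P(hit 12 before 0) = (1 − (2)^1) / (1 − (2)^12) = 1/4095

Let u_k denote P(reach 12 before 0 | start at k). Boundary: u_0 = 0, u_12 = 1. Recurrence: u_k = 1/3·u_{k+1} + 2/3·u_{k-1} for 1 ≤ k ≤ 11. Try u_k = A + B·r^k with r = q/p = (2/3)/(1/3) = 2. Substitution satisfies the recurrence; boundary conditions give:
  u_k = (1 − r^k) / (1 − r^N) = (1 − (2)^1) / (1 − (2)^12) = 1/4095.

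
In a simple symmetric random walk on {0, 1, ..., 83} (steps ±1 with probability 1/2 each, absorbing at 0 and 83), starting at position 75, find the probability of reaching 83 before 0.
P(hit 83 before 0) = 75/83

Let u_k = P(hit 83 before 0 | start at k). Then u_0 = 0, u_83 = 1, and u_k = u_{k-1}/2 + u_{k+1}/2 for 1 ≤ k ≤ 82. This harmonic recurrence is solved by u_k = k/83, giving u_75 = 75/83.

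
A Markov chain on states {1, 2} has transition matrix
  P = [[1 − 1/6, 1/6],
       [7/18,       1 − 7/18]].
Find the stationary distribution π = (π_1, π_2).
π_1 = 7/10, π_2 = 3/10

Solve πP = π with π_1 + π_2 = 1. From πP = π: π_1 · (1 − 1/6) + π_2 · 7/18 = π_1 ⇒ π_2 · 7/18 = π_1 · 1/6 ⇒ π_2/π_1 = (1/6)/(7/18) = 3/7. Together with π_1 + π_2 = 1:
  π_1 = (7/18)/(1/6 + 7/18) = (7/18)/(5/9) = 7/10,
  π_2 = (1/6)/(1/6 + 7/18) = (1/6)/(5/9) = 3/10.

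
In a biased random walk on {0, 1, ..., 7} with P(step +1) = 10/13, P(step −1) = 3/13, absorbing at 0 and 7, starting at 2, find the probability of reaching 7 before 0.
P(hit 7 before 0) = (1 − (3/10)^2) / (1 − (3/10)^7) = 1300000/1428259

Let u_k denote P(reach 7 before 0 | start at k). Boundary: u_0 = 0, u_7 = 1. Recurrence: u_k = 10/13·u_{k+1} + 3/13·u_{k-1} for 1 ≤ k ≤ 6. Try u_k = A + B·r^k with r = q/p = (3/13)/(10/13) = 3/10. Substitution satisfies the recurrence; boundary conditions give:
  u_k = (1 − r^k) / (1 − r^N) = (1 − (3/10)^2) / (1 − (3/10)^7) = 1300000/1428259.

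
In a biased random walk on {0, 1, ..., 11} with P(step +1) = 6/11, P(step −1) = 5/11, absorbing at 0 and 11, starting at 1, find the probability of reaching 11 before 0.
P(hit 11 before 0) = (1 − (5/6)^1) / (1 − (5/6)^11) = 60466176/313968931

Let u_k denote P(reach 11 before 0 | start at k). Boundary: u_0 = 0, u_11 = 1. Recurrence: u_k = 6/11·u_{k+1} + 5/11·u_{k-1} for 1 ≤ k ≤ 10. Try u_k = A + B·r^k with r = q/p = (5/11)/(6/11) = 5/6. Substitution satisfies the recurrence; boundary conditions give:
  u_k = (1 − r^k) / (1 − r^N) = (1 − (5/6)^1) / (1 − (5/6)^11) = 60466176/313968931.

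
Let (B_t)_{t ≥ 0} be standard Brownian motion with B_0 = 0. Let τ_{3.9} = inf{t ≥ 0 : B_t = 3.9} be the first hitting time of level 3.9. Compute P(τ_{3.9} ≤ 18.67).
P(τ_{3.9} ≤ 18.67) = 2(1 − Φ(3.9/√18.67)) = 2(1 − Φ(0.9026)) ≈ 0.3667

By the reflection principle for standard BM, P(τ_b ≤ t) = 2 · P(B_t ≥ b). Since B_t ~ N(0, t), P(B_t ≥ 3.9) = 1 − Φ(3.9/√t) = 1 − Φ(3.9/√18.67) = 1 − Φ(0.9026) ≈ 0.18337. Doubling: P(τ_{3.9} ≤ 18.67) ≈ 2 · 0.18337 = 0.36674 ≈ 0.3667.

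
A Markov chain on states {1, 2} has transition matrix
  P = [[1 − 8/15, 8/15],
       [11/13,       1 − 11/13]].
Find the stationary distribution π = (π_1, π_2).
π_1 = 165/269, π_2 = 104/269

Solve πP = π with π_1 + π_2 = 1. From πP = π: π_1 · (1 − 8/15) + π_2 · 11/13 = π_1 ⇒ π_2 · 11/13 = π_1 · 8/15 ⇒ π_2/π_1 = (8/15)/(11/13) = 104/165. Together with π_1 + π_2 = 1:
  π_1 = (11/13)/(8/15 + 11/13) = (11/13)/(269/195) = 165/269,
  π_2 = (8/15)/(8/15 + 11/13) = (8/15)/(269/195) = 104/269.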